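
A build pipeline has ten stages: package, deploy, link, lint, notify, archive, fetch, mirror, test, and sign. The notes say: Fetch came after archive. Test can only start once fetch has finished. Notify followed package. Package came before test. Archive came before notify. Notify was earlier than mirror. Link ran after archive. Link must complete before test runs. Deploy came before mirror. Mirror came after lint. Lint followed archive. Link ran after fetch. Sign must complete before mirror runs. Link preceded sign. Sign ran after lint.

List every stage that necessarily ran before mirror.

archive, deploy, fetch, link, lint, notify, package, sign

Directly stated before mirror: deploy, lint, notify, and sign.
Archive reaches mirror via archive → lint → mirror.
Fetch reaches mirror via fetch → link → sign → mirror.
Link reaches mirror via link → sign → mirror.
Likewise package reaches mirror by chaining the stated constraints.
No chain forces test ahead of mirror.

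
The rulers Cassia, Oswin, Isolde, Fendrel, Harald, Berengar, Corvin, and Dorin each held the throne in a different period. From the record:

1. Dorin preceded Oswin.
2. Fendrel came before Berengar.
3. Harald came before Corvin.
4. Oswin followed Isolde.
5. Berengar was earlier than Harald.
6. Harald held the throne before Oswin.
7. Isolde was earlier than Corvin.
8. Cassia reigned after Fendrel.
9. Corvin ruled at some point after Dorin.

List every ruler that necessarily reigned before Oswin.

Directly stated before Oswin: Dorin, Harald, and Isolde.
Berengar reaches Oswin via Berengar → Harald → Oswin.
Fendrel reaches Oswin via Fendrel → Berengar → Harald → Oswin.
No chain forces Cassia (or any of the others) ahead of Oswin.

Berengar, Dorin, Fendrel, Harald, Isolde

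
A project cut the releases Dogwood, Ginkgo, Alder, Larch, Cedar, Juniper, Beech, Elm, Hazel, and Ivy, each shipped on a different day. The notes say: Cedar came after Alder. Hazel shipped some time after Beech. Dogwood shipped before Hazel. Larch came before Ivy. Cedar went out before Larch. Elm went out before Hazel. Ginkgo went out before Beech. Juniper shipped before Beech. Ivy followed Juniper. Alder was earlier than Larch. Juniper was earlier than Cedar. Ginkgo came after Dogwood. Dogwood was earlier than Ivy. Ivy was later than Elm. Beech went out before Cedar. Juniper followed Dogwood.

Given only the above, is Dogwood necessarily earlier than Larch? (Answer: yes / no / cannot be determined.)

yes

Chain the constraints: Dogwood → Juniper → Cedar → Larch. Each link is directly stated, so Dogwood comes before Larch.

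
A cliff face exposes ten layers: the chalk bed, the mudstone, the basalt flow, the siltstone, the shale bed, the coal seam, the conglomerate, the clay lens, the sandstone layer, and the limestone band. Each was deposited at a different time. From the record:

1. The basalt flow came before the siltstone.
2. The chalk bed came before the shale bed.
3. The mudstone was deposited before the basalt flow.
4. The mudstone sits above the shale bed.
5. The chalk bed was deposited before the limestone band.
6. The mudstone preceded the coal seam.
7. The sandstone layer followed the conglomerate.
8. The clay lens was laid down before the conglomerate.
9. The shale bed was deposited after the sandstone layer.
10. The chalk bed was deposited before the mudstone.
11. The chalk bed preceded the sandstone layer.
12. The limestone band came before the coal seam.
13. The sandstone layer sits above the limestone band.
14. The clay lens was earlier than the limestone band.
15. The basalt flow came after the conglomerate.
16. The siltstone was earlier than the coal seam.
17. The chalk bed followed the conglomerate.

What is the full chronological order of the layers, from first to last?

the clay lens, the conglomerate, the chalk bed, the limestone band, the sandstone layer, the shale bed, the mudstone, the basalt flow, the siltstone, the coal seam

The constraints fix every adjacent pair, so only one ordering works:
the clay lens → the conglomerate → the chalk bed → the limestone band → the sandstone layer → the shale bed → the mudstone → the basalt flow → the siltstone → the coal seam.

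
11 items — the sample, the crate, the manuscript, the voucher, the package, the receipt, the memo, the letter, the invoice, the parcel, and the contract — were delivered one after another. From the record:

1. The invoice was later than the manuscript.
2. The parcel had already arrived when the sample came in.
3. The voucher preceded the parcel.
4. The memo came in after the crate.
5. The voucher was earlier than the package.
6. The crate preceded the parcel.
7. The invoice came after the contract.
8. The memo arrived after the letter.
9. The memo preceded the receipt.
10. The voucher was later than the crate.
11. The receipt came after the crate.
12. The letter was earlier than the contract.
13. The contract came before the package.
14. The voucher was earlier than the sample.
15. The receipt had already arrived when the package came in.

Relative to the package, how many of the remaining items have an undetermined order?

Forced before the package: the contract, the crate, the letter, the memo, the receipt, and the voucher.
That leaves the invoice, the manuscript, the parcel, and the sample with no forced order relative to the package — 4.

4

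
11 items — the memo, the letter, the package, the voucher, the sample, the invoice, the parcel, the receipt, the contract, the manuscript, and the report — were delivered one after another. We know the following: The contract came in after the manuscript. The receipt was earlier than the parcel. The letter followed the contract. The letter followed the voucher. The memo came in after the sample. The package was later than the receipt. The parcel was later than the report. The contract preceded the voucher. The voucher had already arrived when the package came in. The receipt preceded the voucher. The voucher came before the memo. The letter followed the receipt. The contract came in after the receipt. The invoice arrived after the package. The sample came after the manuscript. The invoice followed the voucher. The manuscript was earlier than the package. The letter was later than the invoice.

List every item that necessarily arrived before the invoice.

Directly stated before the invoice: the package and the voucher.
The contract reaches the invoice via the contract → the voucher → the invoice.
The manuscript reaches the invoice via the manuscript → the package → the invoice.
The receipt reaches the invoice via the receipt → the voucher → the invoice.

the contract, the manuscript, the package, the receipt, the voucher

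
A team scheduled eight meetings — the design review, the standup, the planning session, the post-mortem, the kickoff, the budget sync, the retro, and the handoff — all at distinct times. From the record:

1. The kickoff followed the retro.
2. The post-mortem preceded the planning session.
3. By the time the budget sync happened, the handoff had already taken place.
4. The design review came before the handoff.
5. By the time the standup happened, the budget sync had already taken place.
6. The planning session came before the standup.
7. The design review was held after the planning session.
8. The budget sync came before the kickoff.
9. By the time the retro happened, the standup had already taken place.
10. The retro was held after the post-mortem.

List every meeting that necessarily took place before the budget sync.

the design review, the handoff, the planning session, the post-mortem

Directly stated before the budget sync: the handoff.
The design review reaches the budget sync via the design review → the handoff → the budget sync.
The planning session reaches the budget sync via the planning session → the design review → the handoff → the budget sync.
The post-mortem reaches the budget sync via the post-mortem → the planning session → the design review → the handoff → the budget sync.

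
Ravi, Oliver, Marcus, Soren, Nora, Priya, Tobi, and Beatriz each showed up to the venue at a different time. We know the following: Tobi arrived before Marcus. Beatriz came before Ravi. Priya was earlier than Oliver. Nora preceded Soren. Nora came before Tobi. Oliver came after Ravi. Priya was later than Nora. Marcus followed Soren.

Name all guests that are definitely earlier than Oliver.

Directly stated before Oliver: Priya and Ravi.
Beatriz reaches Oliver via Beatriz → Ravi → Oliver.
Nora reaches Oliver via Nora → Priya → Oliver.
No chain forces Marcus (or any of the others) ahead of Oliver.

Beatriz, Nora, Priya, Ravi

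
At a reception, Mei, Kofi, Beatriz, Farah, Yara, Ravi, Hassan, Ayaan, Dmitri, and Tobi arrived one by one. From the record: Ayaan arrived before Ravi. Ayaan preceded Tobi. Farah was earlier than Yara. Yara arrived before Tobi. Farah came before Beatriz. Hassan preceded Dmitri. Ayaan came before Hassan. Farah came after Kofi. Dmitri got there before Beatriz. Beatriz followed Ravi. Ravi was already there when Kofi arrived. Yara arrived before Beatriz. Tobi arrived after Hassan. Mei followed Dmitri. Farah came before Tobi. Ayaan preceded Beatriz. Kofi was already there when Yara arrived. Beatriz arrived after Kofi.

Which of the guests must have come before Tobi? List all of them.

Directly stated before Tobi: Ayaan, Farah, Hassan, and Yara.
Kofi reaches Tobi via Kofi → Yara → Tobi.
Ravi reaches Tobi via Ravi → Kofi → Yara → Tobi.
No chain forces Dmitri (or any of the others) ahead of Tobi.

Ayaan, Farah, Hassan, Kofi, Ravi, Yara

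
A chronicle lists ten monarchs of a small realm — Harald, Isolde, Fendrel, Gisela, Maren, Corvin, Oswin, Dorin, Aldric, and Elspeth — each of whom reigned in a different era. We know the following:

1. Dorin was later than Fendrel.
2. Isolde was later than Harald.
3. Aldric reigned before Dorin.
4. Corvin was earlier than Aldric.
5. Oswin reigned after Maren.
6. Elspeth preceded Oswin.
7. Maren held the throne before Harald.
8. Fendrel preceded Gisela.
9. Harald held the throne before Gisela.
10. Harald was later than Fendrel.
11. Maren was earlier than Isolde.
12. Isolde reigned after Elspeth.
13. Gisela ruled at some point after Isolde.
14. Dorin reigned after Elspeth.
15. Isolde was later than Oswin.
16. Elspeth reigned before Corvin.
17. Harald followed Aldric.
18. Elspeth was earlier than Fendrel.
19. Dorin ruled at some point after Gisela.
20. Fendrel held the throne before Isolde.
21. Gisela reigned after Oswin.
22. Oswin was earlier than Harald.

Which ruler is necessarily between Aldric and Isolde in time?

Harald

Tracing the constraints gives Aldric → Harald → Isolde, so Harald sits after Aldric and before Isolde.
No other ruler is forced both after Aldric and before Isolde.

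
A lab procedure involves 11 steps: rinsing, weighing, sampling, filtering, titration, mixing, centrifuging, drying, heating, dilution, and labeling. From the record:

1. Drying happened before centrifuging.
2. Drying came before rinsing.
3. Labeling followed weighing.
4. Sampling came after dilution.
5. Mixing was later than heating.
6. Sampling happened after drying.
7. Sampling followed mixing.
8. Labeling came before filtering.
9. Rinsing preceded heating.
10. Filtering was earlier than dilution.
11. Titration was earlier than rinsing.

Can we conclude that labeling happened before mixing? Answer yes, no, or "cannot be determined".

No chain of stated constraints runs from labeling to mixing, and none runs from mixing to labeling either.
So the relative order of labeling and mixing is not fixed by the given facts.

cannot be determined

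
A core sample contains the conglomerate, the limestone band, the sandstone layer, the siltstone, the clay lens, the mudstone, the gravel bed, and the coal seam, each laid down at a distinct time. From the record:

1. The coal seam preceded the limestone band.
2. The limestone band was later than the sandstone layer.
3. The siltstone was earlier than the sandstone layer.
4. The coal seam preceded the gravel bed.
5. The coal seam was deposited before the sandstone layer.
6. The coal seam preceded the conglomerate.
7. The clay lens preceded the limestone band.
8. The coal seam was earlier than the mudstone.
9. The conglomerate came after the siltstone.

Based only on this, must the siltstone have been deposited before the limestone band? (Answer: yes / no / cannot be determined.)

Chain the constraints: the siltstone → the sandstone layer → the limestone band. Each link is directly stated, so the siltstone comes before the limestone band.

yes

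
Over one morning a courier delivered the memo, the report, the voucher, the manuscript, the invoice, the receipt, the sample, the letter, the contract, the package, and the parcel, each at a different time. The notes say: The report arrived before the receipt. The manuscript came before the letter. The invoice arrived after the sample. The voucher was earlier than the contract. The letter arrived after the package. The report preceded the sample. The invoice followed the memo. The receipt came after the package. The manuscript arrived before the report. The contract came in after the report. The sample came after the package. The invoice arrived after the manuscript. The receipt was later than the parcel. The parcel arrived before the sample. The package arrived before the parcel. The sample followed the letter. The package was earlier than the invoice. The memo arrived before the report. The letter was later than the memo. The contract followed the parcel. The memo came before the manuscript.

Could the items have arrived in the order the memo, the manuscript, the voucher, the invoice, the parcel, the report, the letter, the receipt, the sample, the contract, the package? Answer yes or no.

The constraints require the package before the letter, but in the proposed sequence the letter appears ahead of the package. That one violation is enough.

no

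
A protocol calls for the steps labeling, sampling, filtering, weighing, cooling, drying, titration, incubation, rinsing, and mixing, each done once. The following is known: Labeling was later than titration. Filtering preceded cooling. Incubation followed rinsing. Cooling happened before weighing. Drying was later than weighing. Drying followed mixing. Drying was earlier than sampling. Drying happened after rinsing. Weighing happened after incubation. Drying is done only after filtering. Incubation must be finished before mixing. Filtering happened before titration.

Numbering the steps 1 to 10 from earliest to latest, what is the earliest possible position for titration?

Filtering must come before titration — 1 forced predecessor.
Nothing else is forced ahead of titration, so its earliest slot is position 1 + 1 = 2.

2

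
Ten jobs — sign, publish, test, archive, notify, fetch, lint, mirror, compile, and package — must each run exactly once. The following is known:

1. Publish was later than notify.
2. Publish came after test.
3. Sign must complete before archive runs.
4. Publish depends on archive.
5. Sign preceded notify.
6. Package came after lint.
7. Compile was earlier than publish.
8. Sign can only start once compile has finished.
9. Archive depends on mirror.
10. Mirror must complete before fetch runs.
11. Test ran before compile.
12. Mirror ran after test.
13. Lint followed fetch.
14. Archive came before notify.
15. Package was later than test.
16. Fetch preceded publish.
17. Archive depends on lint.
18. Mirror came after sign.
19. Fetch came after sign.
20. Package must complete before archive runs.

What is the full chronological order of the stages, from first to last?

test, compile, sign, mirror, fetch, lint, package, archive, notify, publish

The constraints fix every adjacent pair, so only one ordering works:
test → compile → sign → mirror → fetch → lint → package → archive → notify → publish.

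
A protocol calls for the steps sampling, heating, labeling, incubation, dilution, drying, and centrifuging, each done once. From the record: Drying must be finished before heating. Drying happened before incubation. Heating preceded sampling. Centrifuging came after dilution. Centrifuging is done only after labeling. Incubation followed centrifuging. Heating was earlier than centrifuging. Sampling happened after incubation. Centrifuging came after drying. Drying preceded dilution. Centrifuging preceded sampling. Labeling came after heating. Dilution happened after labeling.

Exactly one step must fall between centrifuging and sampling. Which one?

incubation

Tracing the constraints gives centrifuging → incubation → sampling, so incubation sits after centrifuging and before sampling.
No other step is forced both after centrifuging and before sampling.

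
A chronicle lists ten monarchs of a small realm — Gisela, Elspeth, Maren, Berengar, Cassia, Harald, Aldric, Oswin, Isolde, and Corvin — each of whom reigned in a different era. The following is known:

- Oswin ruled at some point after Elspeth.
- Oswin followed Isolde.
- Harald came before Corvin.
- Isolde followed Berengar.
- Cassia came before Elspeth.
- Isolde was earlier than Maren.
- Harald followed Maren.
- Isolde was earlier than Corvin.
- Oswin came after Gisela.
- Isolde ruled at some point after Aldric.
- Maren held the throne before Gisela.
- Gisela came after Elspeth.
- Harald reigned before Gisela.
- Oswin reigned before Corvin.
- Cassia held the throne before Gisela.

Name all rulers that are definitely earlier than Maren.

Aldric, Berengar, Isolde

Directly stated before Maren: Isolde.
Aldric reaches Maren via Aldric → Isolde → Maren.
Berengar reaches Maren via Berengar → Isolde → Maren.
No chain forces Elspeth (or any of the others) ahead of Maren.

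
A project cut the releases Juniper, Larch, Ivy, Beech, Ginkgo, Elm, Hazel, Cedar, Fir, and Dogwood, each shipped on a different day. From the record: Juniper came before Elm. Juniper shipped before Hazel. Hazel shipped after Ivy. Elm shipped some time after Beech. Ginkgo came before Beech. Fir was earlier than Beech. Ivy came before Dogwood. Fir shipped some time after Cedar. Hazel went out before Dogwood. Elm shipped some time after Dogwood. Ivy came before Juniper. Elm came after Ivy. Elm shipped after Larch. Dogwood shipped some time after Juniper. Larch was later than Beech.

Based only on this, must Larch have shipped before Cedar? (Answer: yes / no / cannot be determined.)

Tracing the constraints gives Cedar → Fir → Beech → Larch, so Cedar must come before Larch.
That means Larch cannot be before Cedar.

no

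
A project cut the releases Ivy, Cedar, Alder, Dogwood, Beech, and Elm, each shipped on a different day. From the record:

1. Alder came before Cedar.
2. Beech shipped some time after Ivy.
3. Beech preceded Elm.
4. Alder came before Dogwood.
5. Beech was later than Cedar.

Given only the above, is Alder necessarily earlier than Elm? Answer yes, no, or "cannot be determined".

Chain the constraints: Alder → Cedar → Beech → Elm. Each link is directly stated, so Alder comes before Elm.

yes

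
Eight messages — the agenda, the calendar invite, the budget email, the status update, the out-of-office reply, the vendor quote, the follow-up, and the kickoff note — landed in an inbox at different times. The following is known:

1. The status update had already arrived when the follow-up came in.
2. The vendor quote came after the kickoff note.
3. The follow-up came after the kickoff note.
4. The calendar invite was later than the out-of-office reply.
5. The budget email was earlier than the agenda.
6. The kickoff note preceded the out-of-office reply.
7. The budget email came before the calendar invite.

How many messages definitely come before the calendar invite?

3

Directly stated before the calendar invite: the budget email and the out-of-office reply.
The kickoff note reaches the calendar invite via the kickoff note → the out-of-office reply → the calendar invite.
No chain forces the agenda (or any of the others) ahead of the calendar invite.
That's the budget email, the kickoff note, and the out-of-office reply — 3 in all.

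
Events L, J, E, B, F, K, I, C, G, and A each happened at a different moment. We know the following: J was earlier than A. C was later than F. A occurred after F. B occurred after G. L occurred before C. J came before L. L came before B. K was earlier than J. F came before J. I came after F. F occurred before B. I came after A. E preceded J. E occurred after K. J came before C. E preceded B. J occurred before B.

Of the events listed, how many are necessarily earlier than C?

5

Directly stated before C: F, J, and L.
E reaches C via E → J → C.
K reaches C via K → J → C.
That's E, F, J, K, and L — 5 in all.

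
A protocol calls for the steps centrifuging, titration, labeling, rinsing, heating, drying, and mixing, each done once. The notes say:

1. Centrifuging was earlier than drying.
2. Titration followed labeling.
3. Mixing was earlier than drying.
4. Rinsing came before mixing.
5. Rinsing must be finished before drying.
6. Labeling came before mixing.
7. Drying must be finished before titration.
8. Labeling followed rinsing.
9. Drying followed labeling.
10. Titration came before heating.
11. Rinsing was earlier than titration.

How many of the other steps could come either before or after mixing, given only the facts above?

Forced before mixing: labeling and rinsing; forced after mixing: drying, heating, and titration.
That leaves centrifuging with no forced order relative to mixing — 1.

1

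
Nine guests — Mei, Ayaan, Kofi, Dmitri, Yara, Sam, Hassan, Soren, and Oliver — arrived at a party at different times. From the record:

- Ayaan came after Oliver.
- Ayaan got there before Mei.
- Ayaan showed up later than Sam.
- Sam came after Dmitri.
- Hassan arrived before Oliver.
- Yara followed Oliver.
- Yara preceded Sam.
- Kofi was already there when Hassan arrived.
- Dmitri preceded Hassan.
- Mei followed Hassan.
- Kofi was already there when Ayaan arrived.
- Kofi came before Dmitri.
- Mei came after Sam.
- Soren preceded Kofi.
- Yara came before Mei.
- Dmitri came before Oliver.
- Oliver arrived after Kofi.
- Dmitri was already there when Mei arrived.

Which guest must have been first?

Soren

Soren has a chain of constraints placing them before every other guest, so Soren must be first.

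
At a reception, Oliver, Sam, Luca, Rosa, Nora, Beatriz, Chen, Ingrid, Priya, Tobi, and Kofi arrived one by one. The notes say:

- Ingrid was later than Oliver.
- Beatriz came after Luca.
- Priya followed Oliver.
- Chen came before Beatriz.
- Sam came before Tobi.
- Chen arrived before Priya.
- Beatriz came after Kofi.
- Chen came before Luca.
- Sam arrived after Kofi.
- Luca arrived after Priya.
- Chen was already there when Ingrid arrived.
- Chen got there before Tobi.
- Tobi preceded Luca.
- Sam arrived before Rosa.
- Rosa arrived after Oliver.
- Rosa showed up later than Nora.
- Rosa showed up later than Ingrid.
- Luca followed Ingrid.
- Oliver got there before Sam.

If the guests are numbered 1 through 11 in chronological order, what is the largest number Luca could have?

Luca must come before Beatriz — 1 guest forced after them.
Everything else can be placed before Luca in some valid order, so Luca can sit as late as position 11 − 1 = 10.

10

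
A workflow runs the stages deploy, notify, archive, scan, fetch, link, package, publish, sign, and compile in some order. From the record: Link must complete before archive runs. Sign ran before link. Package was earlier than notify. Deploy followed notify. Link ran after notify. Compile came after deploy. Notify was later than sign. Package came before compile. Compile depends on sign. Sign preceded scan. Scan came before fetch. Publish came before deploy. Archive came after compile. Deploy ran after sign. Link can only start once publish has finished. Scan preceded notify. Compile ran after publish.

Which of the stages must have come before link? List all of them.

notify, package, publish, scan, sign

Directly stated before link: notify, publish, and sign.
Package reaches link via package → notify → link.
Scan reaches link via scan → notify → link.
No chain forces archive (or any of the others) ahead of link.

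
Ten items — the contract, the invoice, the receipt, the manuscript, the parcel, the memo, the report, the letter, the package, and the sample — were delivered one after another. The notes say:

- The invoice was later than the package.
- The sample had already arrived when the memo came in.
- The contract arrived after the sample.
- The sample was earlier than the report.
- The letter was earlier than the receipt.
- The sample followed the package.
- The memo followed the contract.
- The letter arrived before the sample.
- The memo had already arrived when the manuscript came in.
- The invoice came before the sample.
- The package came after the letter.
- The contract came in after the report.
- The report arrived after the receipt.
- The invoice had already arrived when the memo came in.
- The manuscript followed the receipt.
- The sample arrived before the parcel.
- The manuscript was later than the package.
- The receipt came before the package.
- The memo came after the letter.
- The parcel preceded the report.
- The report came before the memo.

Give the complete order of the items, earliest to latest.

The constraints fix every adjacent pair, so only one ordering works:
the letter → the receipt → the package → the invoice → the sample → the parcel → the report → the contract → the memo → the manuscript.

the letter, the receipt, the package, the invoice, the sample, the parcel, the report, the contract, the memo, the manuscript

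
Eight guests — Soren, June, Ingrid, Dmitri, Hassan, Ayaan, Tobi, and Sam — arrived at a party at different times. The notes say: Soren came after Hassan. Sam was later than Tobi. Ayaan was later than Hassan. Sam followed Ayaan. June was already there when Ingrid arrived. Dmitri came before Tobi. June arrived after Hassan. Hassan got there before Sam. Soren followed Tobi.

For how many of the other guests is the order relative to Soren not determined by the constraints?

Forced before Soren: Dmitri, Hassan, and Tobi.
That leaves Ayaan, Ingrid, June, and Sam with no forced order relative to Soren — 4.

4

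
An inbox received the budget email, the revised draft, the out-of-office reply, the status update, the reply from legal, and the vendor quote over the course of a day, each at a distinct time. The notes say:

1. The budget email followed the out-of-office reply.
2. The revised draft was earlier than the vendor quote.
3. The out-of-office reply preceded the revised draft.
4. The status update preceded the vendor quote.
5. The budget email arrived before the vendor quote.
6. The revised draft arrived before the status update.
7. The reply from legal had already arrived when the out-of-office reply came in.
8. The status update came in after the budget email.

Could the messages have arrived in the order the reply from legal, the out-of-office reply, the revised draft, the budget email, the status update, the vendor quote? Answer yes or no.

yes

Check each stated constraint against the proposed order — e.g. the out-of-office reply is ahead of the budget email; the revised draft is ahead of the vendor quote. Every pair is in the required order; nothing is violated.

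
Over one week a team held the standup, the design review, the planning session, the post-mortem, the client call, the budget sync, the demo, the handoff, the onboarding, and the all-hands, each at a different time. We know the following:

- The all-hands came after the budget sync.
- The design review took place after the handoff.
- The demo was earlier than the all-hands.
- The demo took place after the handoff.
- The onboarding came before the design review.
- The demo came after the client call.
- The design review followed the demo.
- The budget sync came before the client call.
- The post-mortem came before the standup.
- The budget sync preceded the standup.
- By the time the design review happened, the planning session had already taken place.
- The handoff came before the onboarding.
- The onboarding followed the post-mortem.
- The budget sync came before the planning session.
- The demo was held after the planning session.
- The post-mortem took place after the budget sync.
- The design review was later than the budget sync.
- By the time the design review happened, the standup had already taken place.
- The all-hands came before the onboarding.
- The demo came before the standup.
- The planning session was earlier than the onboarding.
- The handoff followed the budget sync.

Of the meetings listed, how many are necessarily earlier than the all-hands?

5

Directly stated before the all-hands: the budget sync and the demo.
The client call reaches the all-hands via the client call → the demo → the all-hands.
The handoff reaches the all-hands via the handoff → the demo → the all-hands.
The planning session reaches the all-hands via the planning session → the demo → the all-hands.
That's the budget sync, the client call, the demo, the handoff, and the planning session — 5 in all.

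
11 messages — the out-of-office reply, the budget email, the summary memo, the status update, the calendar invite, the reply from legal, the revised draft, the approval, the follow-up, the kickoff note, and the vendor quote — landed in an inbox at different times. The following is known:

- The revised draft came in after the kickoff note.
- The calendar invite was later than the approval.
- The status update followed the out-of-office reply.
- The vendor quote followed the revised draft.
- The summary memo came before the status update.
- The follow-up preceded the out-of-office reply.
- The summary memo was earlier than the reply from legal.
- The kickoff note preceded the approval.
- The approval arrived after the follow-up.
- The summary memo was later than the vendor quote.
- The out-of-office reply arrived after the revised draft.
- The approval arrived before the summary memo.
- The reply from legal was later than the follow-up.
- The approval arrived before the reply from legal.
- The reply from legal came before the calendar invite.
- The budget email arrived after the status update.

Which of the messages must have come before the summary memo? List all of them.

Directly stated before the summary memo: the approval and the vendor quote.
The follow-up reaches the summary memo via the follow-up → the approval → the summary memo.
The kickoff note reaches the summary memo via the kickoff note → the approval → the summary memo.
The revised draft reaches the summary memo via the revised draft → the vendor quote → the summary memo.

the approval, the follow-up, the kickoff note, the revised draft, the vendor quote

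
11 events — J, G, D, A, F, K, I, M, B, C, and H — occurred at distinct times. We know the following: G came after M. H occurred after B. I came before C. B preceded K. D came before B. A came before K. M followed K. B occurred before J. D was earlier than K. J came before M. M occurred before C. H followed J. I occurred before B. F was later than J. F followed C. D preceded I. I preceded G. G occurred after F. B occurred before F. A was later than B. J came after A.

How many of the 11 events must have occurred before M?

6

Directly stated before M: J and K.
A reaches M via A → K → M.
B reaches M via B → J → M.
D reaches M via D → K → M.
Likewise I reaches M by chaining the stated constraints.
No chain forces F (or any of the others) ahead of M.
That's A, B, D, I, J, and K — 6 in all.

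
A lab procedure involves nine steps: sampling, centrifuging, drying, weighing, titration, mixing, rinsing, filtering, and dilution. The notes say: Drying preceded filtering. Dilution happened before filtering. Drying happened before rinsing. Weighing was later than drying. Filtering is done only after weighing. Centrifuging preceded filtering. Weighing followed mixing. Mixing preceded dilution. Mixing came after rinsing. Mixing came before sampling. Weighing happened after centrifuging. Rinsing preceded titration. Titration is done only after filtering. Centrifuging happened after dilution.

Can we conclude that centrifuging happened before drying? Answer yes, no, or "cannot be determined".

Tracing the constraints gives drying → rinsing → mixing → dilution → centrifuging, so drying must come before centrifuging.
That means centrifuging cannot be before drying.

no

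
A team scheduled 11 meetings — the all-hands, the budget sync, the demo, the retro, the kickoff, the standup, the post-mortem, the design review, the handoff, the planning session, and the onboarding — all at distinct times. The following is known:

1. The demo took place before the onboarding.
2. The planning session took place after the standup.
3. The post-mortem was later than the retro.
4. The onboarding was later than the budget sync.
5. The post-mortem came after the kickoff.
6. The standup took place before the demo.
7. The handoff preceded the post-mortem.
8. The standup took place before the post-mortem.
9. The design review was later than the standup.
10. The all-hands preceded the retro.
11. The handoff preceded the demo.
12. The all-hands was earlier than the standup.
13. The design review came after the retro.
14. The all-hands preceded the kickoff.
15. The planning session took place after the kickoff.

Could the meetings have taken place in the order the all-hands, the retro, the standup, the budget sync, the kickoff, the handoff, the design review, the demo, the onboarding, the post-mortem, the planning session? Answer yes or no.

Check each stated constraint against the proposed order — e.g. the standup is ahead of the planning session; the retro is ahead of the post-mortem. Every pair is in the required order; nothing is violated.

yes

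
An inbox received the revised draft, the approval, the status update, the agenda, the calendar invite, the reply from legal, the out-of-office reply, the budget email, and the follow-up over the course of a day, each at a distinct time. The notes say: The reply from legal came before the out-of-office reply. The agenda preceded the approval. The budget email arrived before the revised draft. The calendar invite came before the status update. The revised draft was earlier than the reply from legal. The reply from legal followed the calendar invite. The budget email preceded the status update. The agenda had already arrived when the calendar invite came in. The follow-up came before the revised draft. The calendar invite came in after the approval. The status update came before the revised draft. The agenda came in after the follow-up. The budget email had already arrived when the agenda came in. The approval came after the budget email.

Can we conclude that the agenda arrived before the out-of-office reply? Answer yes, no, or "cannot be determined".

yes

Chain the constraints: the agenda → the calendar invite → the reply from legal → the out-of-office reply. Each link is directly stated, so the agenda comes before the out-of-office reply.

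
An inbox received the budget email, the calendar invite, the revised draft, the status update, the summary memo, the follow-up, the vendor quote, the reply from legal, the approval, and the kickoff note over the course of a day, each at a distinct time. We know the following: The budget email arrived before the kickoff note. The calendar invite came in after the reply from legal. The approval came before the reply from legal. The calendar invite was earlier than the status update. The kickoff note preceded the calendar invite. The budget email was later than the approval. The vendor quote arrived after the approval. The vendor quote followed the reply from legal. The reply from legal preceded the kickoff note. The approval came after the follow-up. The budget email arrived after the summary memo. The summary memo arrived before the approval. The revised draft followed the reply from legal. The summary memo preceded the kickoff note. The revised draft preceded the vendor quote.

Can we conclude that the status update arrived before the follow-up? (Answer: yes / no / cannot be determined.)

no

Tracing the constraints gives the follow-up → the approval → the reply from legal → the calendar invite → the status update, so the follow-up must come before the status update.
That means the status update cannot be before the follow-up.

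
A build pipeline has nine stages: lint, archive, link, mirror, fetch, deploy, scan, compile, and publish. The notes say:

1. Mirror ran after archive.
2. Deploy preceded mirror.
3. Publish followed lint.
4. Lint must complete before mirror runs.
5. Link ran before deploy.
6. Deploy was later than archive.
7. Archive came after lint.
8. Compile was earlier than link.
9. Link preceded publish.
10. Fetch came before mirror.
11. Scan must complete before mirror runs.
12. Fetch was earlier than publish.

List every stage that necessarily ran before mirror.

archive, compile, deploy, fetch, link, lint, scan

Directly stated before mirror: archive, deploy, fetch, lint, and scan.
Compile reaches mirror via compile → link → deploy → mirror.
Link reaches mirror via link → deploy → mirror.
No chain forces publish ahead of mirror.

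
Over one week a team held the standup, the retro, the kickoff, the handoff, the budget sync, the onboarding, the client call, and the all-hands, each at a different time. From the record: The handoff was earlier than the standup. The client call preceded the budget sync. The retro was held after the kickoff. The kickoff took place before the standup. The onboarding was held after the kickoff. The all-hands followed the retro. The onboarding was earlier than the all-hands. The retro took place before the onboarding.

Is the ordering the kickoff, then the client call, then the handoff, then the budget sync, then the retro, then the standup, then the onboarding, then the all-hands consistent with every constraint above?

Check each stated constraint against the proposed order — e.g. the kickoff is ahead of the standup; the kickoff is ahead of the onboarding. Every pair is in the required order; nothing is violated.

yes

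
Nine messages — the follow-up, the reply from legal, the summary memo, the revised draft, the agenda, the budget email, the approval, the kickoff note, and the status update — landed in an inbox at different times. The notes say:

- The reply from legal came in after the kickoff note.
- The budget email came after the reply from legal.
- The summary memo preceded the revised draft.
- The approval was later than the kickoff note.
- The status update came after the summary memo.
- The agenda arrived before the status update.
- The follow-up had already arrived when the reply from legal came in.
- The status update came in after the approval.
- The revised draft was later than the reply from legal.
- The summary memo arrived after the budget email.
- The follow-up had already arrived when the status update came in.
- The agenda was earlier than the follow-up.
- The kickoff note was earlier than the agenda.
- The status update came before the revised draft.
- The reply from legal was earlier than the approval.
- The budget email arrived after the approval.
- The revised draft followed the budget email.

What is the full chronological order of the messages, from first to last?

the kickoff note, the agenda, the follow-up, the reply from legal, the approval, the budget email, the summary memo, the status update, the revised draft

The constraints fix every adjacent pair, so only one ordering works:
the kickoff note → the agenda → the follow-up → the reply from legal → the approval → the budget email → the summary memo → the status update → the revised draft.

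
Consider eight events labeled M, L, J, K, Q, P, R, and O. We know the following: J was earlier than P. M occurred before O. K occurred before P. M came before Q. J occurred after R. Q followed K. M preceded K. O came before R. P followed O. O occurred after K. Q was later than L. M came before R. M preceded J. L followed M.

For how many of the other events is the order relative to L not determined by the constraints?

5

Forced before L: M; forced after L: Q.
That leaves J, K, O, P, and R with no forced order relative to L — 5.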